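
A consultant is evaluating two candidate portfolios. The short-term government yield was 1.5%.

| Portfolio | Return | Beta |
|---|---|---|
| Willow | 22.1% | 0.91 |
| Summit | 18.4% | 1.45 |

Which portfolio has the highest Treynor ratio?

Willow

Willow: Treynor = (22.1% − 1.5%) / 0.91 = 22.637
Summit: Treynor = (18.4% − 1.5%) / 1.45 = 11.655
Highest: Willow (22.637).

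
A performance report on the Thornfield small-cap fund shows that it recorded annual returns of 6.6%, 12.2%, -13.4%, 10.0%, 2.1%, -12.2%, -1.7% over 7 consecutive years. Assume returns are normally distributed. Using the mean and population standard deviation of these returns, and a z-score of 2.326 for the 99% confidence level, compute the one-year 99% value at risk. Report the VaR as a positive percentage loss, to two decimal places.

Mean return μ = 3.60 / 7 = 0.5143%
Population std dev = √[626.2486 / 7] = 9.4585%
VaR = −(μ − z·σ) = −(0.5143 − 2.326 × 9.4585) = −(-21.4862) = 21.4862%

21.49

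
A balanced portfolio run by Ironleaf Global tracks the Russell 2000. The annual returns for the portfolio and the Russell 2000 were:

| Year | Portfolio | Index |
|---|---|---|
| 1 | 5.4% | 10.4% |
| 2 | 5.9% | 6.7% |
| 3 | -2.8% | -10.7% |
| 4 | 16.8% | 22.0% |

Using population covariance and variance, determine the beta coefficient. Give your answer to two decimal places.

0.57

r̄p = 6.3250%,  r̄m = 7.1000%
Cov = Σ(rp − r̄p)(rm − r̄m) / 4 = 78.9050
Var(rm) = Σ(rm − r̄m)² / 4 = 137.4750
β = Cov / Var = 78.9050 / 137.4750 = 0.5740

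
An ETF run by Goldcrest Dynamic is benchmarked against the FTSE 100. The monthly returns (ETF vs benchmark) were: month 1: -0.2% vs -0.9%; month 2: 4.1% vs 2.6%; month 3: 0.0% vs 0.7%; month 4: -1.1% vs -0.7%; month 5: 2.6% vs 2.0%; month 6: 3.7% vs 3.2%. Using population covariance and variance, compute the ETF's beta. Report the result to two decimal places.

1.22

r̄p = 1.5167%,  r̄m = 1.1500%
Cov = Σ(rp − r̄p)(rm − r̄m) / 6 = 3.0308
Var(rm) = Σ(rm − r̄m)² / 6 = 2.4758
β = Cov / Var = 3.0308 / 2.4758 = 1.2242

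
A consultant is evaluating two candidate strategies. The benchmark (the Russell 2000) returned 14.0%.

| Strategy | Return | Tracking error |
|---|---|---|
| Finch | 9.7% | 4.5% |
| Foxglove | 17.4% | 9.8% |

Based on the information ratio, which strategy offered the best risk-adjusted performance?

Finch: IR = (9.7% − 14.0%) / 4.5% = -0.956
Foxglove: IR = (17.4% − 14.0%) / 9.8% = 0.347
Highest: Foxglove (0.347).

Foxglove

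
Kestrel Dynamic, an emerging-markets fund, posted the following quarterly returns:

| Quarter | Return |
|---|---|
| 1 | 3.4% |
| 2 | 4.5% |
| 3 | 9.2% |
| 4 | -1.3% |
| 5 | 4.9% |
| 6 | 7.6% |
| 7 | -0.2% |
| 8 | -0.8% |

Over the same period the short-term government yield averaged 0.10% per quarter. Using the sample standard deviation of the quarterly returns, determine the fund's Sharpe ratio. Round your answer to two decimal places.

Mean return r̄ = 27.30 / 8 = 3.4125%
Σ(r − r̄)² = (3.4 − 3.4125)² + (4.5 − 3.4125)² + (9.2 − 3.4125)² + … = 107.4288
sample σ = √(107.4288 / 7) = √15.3470 = 3.9175%
Sharpe = (r̄ − rf) / σ = (3.4125 − 0.1) / 3.9175 = 3.3125 / 3.9175 = 0.8456

0.85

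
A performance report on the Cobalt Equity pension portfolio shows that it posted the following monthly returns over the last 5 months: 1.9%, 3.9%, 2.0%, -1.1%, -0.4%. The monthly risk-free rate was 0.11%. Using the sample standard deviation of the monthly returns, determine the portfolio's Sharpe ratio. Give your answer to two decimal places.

0.57

μ = (1.9 + 3.9 + 2 − 1.1 − 0.4) / 5 = 1.2600%
Σ(r − μ)² = (1.9 − 1.2600)² + (3.9 − 1.2600)² + … = 16.2520
sample σ = √(16.2520 / 4) = √4.0630 = 2.0157%
Sharpe = (μ − rf) / σ = (1.2600 − 0.11) / 2.0157 = 1.1500 / 2.0157 = 0.5705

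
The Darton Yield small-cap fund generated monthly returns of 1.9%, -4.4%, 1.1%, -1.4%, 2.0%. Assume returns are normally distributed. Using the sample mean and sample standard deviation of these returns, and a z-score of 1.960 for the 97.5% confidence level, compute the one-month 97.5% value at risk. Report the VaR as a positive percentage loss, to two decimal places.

r̄ = (1.9 − 4.4 + 1.1 − 1.4 + 2) / 5 = -0.80 / 5 = -0.1600%
Sample std dev = √[30.0120 / 4] = 2.7392%
VaR = −(r̄ − z·σ) = −(-0.1600 − 1.960 × 2.7392) = −(-5.5288) = 5.5288%

5.53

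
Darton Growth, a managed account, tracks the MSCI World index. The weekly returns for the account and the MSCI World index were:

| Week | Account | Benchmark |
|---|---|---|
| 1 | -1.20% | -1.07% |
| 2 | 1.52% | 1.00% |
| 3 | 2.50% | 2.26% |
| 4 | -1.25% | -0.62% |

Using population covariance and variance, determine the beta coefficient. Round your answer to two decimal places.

r̄p = 0.3925%,  r̄m = 0.3925%
Cov = Σ(rp − r̄p)(rm − r̄m) / 4 = 2.1532
Var(rm) = Σ(rm − r̄m)² / 4 = 1.7552
β = Cov / Var = 2.1532 / 1.7552 = 1.2268

1.23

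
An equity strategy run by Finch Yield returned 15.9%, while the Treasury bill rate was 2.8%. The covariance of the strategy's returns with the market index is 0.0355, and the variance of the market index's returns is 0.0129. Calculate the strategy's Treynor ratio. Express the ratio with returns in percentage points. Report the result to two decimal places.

4.76

β = Cov / Var = 0.0355 / 0.0129 = 2.7519
Treynor = (Rp − Rf) / β = (15.9% − 2.8%) / 2.7519 = 13.10 / 2.7519 = 4.7603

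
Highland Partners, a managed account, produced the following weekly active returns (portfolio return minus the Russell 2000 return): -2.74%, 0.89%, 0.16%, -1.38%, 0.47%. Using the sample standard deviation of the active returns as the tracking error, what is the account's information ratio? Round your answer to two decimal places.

-0.34

r̄ = (-2.74 + 0.89 + 0.16 − 1.38 + 0.47) / 5 = -2.600 / 5 = -0.5200%
Sample σ = √[Σ(r − r̄)² / 4] = √[9.0986 / 4] = √2.2747 = 1.5082%
IR = r̄ / tracking error = -0.5200 / 1.5082 = -0.3448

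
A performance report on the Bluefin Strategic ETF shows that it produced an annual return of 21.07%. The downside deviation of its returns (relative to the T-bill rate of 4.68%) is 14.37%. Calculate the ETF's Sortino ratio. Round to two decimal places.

1.14

Sortino = (Rp − Rf) / σd = (21.07% − 4.68%) / 14.37% = 16.39% / 14.37% = 1.1406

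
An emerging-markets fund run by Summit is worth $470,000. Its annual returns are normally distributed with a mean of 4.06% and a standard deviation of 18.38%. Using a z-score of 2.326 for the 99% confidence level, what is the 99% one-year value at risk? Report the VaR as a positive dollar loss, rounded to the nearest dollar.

Return at the 99% tail: μ − z·σ = 4.06% − 2.326 × 18.38% = 4.06 − 42.75188 = -38.69188%
VaR = −(-38.69188%) × $470,000 = 38.69188% × $470,000 = $181,852

$181,852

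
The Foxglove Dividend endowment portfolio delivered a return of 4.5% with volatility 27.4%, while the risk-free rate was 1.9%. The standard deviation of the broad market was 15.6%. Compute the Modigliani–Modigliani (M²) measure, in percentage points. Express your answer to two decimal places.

Sharpe = (Rp − Rf) / σp = (4.5% − 1.9%) / 27.4% = 0.0949
M² = Rf + Sharpe × σm = 1.9% + 0.0949 × 15.6% = 3.3804%

3.38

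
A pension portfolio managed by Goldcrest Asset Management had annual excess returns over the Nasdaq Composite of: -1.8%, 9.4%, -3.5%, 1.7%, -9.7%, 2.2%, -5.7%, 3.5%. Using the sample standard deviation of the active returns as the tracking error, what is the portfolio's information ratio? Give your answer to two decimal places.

-0.08

r̄ = (-1.8 + 9.4 − 3.5 + 1.7 − 9.7 + 2.2 − 5.7 + 3.5) / 8 = -0.4875%
Sample σ = √[Σ(r − r̄)² / 7] = √[248.5088 / 7] = √35.5013 = 5.9583%
IR = r̄ / tracking error = -0.4875 / 5.9583 = -0.0818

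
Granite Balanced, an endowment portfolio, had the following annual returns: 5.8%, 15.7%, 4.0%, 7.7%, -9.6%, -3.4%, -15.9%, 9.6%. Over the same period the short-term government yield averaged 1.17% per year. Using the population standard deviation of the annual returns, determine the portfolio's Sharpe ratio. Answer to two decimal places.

0.06

r̄ = (5.8 + 15.7 + 4 + 7.7 − 9.6 − 3.4 − 15.9 + 9.6) / 8 = 1.7375%
Σ(r − r̄)² = (5.8 − 1.7375)² + (15.7 − 1.7375)² + … = 779.9588
population σ = √(779.9588 / 8) = √97.4949 = 9.8740%
Sharpe = (r̄ − rf) / σ = (1.7375 − 1.17) / 9.8740 = 0.5675 / 9.8740 = 0.0575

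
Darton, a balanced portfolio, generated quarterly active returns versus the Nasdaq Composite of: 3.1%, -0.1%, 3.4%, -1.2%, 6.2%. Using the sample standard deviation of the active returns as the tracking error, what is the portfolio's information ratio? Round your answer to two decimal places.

0.77

μ = (3.1 − 0.1 + 3.4 − 1.2 + 6.2) / 5 = 2.2800%
Sample σ = √[Σ(r − μ)² / 4] = √[35.0680 / 4] = √8.7670 = 2.9609%
IR = μ / tracking error = 2.2800 / 2.9609 = 0.7700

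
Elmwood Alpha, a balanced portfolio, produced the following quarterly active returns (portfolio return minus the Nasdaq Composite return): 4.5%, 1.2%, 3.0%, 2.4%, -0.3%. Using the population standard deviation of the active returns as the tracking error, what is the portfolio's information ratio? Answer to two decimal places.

r̄ = (4.5 + 1.2 + 3 + 2.4 − 0.3) / 5 = 10.80 / 5 = 2.1600%
Σ(r − r̄)² = (4.5 − 2.1600)² + (1.2 − 2.1600)² + (3 − 2.1600)² + … = 13.2120
population σ = √(13.2120 / 5) = √2.6424 = 1.6255%
IR = r̄ / tracking error = 2.1600 / 1.6255 = 1.3288

1.33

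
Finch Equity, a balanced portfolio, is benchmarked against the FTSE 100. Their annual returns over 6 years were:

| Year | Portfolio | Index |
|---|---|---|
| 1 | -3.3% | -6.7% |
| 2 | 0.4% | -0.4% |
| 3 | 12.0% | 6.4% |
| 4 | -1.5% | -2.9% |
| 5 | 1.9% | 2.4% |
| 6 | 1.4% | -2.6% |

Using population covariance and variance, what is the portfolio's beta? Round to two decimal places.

1.06

r̄p = 1.8167%,  r̄m = -0.6333%
Cov = Σ(rp − r̄p)(rm − r̄m) / 6 = 18.4872
Var(rm) = Σ(rm − r̄m)² / 6 = 17.4222
β = Cov / Var = 18.4872 / 17.4222 = 1.0611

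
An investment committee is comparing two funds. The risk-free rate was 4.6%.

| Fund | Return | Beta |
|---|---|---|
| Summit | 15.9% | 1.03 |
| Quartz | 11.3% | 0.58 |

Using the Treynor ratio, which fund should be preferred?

Summit: Treynor = (15.9% − 4.6%) / 1.03 = 10.971
Quartz: Treynor = (11.3% − 4.6%) / 0.58 = 11.552
Highest: Quartz (11.552).

Quartz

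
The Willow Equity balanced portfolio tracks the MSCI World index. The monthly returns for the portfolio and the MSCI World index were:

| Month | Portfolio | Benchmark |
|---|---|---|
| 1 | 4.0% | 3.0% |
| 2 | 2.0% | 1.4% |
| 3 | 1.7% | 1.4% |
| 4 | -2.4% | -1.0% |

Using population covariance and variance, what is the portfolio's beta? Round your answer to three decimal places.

r̄p = 1.3250%,  r̄m = 1.2000%
Cov = Σ(rp − r̄p)(rm − r̄m) / 4 = 3.3050
Var(rm) = Σ(rm − r̄m)² / 4 = 2.0400
β = Cov / Var = 3.3050 / 2.0400 = 1.6201

1.620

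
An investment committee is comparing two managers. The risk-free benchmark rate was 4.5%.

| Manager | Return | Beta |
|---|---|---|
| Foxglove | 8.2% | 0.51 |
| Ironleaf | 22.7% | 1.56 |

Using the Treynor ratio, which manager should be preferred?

Foxglove: Treynor = (8.2% − 4.5%) / 0.51 = 7.255
Ironleaf: Treynor = (22.7% − 4.5%) / 1.56 = 11.667
Highest: Ironleaf (11.667).

Ironleaf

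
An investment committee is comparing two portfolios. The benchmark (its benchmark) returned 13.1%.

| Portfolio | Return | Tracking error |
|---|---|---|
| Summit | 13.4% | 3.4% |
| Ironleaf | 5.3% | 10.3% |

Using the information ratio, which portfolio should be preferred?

Summit

Summit: IR = (13.4% − 13.1%) / 3.4% = 0.088
Ironleaf: IR = (5.3% − 13.1%) / 10.3% = -0.757
Highest: Summit (0.088).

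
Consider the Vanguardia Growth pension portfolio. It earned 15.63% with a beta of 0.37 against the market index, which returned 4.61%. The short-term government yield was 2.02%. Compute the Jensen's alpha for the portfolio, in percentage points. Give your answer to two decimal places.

CAPM expected return = Rf + β(Rm − Rf) = 2.02% + 0.37 × (4.61% − 2.02%) = 2.02 + 0.37 × 2.59 = 2.9783%
Jensen's α = Rp − E[R] = 15.63% − 2.9783% = 12.6517

12.65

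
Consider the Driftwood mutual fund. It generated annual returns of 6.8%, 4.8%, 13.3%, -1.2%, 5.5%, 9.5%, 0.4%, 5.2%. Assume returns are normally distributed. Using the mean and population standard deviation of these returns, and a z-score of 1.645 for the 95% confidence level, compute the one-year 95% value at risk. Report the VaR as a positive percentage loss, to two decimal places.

μ = (6.8 + 4.8 + 13.3 − 1.2 + 5.5 + 9.5 + 0.4 + 5.2) / 8 = 44.30 / 8 = 5.5375%
Σ(r − μ)² = 149.9988; population σ = √(149.9988/8) = 4.3301%
VaR = −(μ − z·σ) = −(5.5375 − 1.645 × 4.3301) = −(-1.5855) = 1.5855%

1.59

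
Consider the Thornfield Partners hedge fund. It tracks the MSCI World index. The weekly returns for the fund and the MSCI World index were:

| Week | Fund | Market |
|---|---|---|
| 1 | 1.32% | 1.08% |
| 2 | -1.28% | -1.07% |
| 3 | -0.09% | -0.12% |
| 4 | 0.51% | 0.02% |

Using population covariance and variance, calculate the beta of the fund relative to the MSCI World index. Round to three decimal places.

1.216

r̄p = 0.1150%,  r̄m = -0.0225%
Cov = Σ(rp − r̄p)(rm − r̄m) / 4 = 0.7066
Var(rm) = Σ(rm − r̄m)² / 4 = 0.5810
β = Cov / Var = 0.7066 / 0.5810 = 1.2162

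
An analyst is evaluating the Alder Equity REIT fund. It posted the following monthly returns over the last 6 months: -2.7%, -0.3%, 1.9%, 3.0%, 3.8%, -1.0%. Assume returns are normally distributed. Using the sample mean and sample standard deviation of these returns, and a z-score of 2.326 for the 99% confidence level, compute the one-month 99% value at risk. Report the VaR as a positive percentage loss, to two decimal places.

5.08

Mean return r̄ = 4.70 / 6 = 0.7833%
Sample std dev = √[31.7483 / 5] = 2.5199%
VaR = −(r̄ − z·σ) = −(0.7833 − 2.326 × 2.5199) = −(-5.0780) = 5.0780%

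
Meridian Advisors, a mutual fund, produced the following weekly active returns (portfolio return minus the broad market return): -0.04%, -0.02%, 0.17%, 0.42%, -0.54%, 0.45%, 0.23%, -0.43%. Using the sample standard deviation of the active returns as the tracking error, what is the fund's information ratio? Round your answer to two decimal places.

0.08

μ = (-0.04 − 0.02 + 0.17 + 0.42 − 0.54 + 0.45 + 0.23 − 0.43) / 8 = 0.240 / 8 = 0.0300%
Σ(r − μ)² = (-0.04 − 0.0300)² + (-0.02 − 0.0300)² + … = 0.9320
σ = √[0.9320 / 7] = 0.3649%
IR = μ / tracking error = 0.0300 / 0.3649 = 0.0822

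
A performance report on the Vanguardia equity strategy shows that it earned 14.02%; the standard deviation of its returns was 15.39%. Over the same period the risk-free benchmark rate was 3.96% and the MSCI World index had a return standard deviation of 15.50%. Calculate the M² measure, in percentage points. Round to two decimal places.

14.09

Sharpe = (Rp − Rf) / σp = (14.02% − 3.96%) / 15.39% = 0.6537
M² = Rf + Sharpe × σm = 3.96% + 0.6537 × 15.50% = 14.0924%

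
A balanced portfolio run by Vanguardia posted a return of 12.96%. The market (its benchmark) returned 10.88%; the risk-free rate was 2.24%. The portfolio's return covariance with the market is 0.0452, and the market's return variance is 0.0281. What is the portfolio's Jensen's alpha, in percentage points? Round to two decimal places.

β = Cov / Var = 0.0452 / 0.0281 = 1.6085
E[R] = Rf + β(Rm − Rf) = 2.24% + 1.6085 × (10.88% − 2.24%) = 16.1374%
α = Rp − E[R] = 12.96% − 16.1374% = -3.1774

-3.18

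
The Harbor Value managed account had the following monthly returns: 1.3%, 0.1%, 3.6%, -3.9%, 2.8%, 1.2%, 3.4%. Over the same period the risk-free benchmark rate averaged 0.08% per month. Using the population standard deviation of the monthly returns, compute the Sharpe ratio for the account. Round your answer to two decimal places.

μ = (1.3 + 0.1 + 3.6 − 3.9 + 2.8 + 1.2 + 3.4) / 7 = 8.50 / 7 = 1.2143%
Σ(r − μ)² = (1.3 − 1.2143)² + (0.1 − 1.2143)² + … = 40.3886
σ = √[40.3886 / 7] = 2.4020%
Sharpe = (μ − rf) / σ = (1.2143 − 0.08) / 2.4020 = 1.1343 / 2.4020 = 0.4722

0.47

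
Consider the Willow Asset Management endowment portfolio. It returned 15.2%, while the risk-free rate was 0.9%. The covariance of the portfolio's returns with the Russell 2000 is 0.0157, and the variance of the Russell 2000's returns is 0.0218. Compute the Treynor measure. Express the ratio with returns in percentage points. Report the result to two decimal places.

19.86

β = Cov / Var = 0.0157 / 0.0218 = 0.7202
Treynor = (Rp − Rf) / β = (15.2% − 0.9%) / 0.7202 = 14.30 / 0.7202 = 19.8556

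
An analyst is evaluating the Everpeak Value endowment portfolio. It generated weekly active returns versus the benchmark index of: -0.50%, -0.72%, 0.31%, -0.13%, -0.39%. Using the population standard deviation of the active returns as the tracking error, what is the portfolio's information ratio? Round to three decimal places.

-0.809

μ = (-0.5 − 0.72 + 0.31 − 0.13 − 0.39) / 5 = -1.430 / 5 = -0.2860%
Population σ = √[Σ(r − μ)² / 5] = √[0.6245 / 5] = √0.1249 = 0.3534%
IR = μ / tracking error = -0.2860 / 0.3534 = -0.8093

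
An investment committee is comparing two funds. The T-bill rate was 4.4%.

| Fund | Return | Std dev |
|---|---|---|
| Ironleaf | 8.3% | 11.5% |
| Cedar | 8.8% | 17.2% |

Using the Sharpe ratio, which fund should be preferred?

Ironleaf: Sharpe ratio = (8.3% − 4.4%) / 11.5% = 0.339
Cedar: Sharpe ratio = (8.8% − 4.4%) / 17.2% = 0.256
Highest: Ironleaf (0.339).

Ironleaf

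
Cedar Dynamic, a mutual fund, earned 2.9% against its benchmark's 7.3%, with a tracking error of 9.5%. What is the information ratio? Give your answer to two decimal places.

-0.46

IR = (Rp − Rb) / TE = (2.9% − 7.3%) / 9.5% = -4.40% / 9.5% = -0.4632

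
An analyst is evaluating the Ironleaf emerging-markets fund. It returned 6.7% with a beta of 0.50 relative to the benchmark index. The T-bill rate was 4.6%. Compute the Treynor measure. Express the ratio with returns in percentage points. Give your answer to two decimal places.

Treynor = (Rp − Rf) / β = (6.7% − 4.6%) / 0.50 = 2.10 / 0.50 = 4.2000

4.20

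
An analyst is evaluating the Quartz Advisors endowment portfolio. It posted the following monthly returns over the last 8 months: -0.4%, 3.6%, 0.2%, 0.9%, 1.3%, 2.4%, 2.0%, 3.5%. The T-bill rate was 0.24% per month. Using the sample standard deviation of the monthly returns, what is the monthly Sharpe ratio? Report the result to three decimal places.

Mean return μ = 13.50 / 8 = 1.6875%
Sample std dev = √[14.8888 / 7] = 1.4584%
Sharpe = (μ − rf) / σ = (1.6875 − 0.24) / 1.4584 = 1.4475 / 1.4584 = 0.9925

0.993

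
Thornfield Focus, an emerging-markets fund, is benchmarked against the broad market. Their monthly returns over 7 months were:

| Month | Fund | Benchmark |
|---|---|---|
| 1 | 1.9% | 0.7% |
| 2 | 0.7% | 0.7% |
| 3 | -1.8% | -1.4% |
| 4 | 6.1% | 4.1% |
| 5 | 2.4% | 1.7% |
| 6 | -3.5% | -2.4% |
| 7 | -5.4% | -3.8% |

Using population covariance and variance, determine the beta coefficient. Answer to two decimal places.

r̄p = 0.0571%,  r̄m = -0.0571%
Cov = Σ(rp − r̄p)(rm − r̄m) / 7 = 8.9104
Var(rm) = Σ(rm − r̄m)² / 7 = 6.1167
β = Cov / Var = 8.9104 / 6.1167 = 1.4567

1.46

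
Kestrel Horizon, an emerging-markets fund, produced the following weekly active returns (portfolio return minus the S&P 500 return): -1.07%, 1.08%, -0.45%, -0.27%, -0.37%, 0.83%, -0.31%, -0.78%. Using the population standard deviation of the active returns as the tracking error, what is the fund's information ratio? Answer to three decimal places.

Mean return r̄ = -1.340 / 8 = -0.1675%
Σ(r − r̄)² = (-1.07 − (-0.1675))² + (1.08 − (-0.1675))² + … = 3.8926
population σ = √(3.8926 / 8) = √0.4866 = 0.6976%
IR = r̄ / tracking error = -0.1675 / 0.6976 = -0.2401

-0.240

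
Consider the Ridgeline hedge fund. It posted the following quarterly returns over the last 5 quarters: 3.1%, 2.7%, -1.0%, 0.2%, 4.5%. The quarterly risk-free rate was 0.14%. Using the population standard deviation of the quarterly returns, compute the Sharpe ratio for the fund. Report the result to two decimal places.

Mean return r̄ = 9.50 / 5 = 1.9000%
Population std dev = √[20.1400 / 5] = 2.0070%
Sharpe = (r̄ − rf) / σ = (1.9000 − 0.14) / 2.0070 = 1.7600 / 2.0070 = 0.8769

0.88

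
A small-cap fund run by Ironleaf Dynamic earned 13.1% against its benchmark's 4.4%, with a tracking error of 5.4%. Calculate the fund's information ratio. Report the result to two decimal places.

1.61

IR = (Rp − Rb) / TE = (13.1% − 4.4%) / 5.4% = 8.70% / 5.4% = 1.6111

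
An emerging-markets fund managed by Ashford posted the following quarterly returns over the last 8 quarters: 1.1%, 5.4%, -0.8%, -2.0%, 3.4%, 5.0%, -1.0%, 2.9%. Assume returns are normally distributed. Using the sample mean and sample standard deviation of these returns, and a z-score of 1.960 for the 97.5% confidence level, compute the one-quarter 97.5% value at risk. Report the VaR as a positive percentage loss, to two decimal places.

r̄ = (1.1 + 5.4 − 0.8 − 2 + 3.4 + 5 − 1 + 2.9) / 8 = 1.7500%
Sample σ = √[Σ(r − r̄)² / 7] = √[56.4800 / 7] = √8.0686 = 2.8405%
VaR = −(r̄ − z·σ) = −(1.7500 − 1.960 × 2.8405) = −(-3.8174) = 3.8174%

3.82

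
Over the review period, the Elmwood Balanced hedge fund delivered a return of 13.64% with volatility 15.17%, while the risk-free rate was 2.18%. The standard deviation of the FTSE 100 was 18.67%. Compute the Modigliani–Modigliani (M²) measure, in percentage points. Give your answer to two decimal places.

16.28

Sharpe = (Rp − Rf) / σp = (13.64% − 2.18%) / 15.17% = 0.7554
M² = Rf + Sharpe × σm = 2.18% + 0.7554 × 18.67% = 16.2833%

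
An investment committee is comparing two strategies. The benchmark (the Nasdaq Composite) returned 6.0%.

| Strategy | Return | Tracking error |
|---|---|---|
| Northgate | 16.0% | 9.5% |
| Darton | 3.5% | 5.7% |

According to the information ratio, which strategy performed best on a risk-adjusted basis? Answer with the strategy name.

Northgate

Northgate: IR = (16.0% − 6.0%) / 9.5% = 1.053
Darton: IR = (3.5% − 6.0%) / 5.7% = -0.439
Highest: Northgate (1.053).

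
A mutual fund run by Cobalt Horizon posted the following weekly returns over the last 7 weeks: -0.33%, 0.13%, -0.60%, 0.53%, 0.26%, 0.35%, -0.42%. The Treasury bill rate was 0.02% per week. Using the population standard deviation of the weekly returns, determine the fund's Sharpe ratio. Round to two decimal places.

Mean return μ = -0.080 / 7 = -0.0114%
Population σ = √[Σ(r − μ)² / 7] = √[1.1323 / 7] = √0.1618 = 0.4022%
Sharpe = (μ − rf) / σ = (-0.0114 − 0.02) / 0.4022 = -0.0314 / 0.4022 = -0.0781

-0.08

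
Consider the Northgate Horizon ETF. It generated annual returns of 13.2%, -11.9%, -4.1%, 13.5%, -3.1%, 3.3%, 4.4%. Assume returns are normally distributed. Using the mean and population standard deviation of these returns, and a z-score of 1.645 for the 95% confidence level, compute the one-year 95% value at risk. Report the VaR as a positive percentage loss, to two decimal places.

r̄ = (13.2 − 11.9 − 4.1 + 13.5 − 3.1 + 3.3 + 4.4) / 7 = 2.1857%
Σ(r − r̄)² = (13.2 − 2.1857)² + (-11.9 − 2.1857)² + (-4.1 − 2.1857)² + … = 521.3286
σ = √[521.3286 / 7] = 8.6299%
VaR = −(r̄ − z·σ) = −(2.1857 − 1.645 × 8.6299) = −(-12.0105) = 12.0105%

12.01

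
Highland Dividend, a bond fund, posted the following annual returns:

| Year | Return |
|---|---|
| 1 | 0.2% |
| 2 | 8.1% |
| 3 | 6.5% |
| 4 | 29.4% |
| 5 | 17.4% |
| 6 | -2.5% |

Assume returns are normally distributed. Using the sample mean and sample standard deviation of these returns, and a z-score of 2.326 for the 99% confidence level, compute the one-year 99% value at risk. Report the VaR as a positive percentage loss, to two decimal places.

μ = (0.2 + 8.1 + 6.5 + 29.4 + 17.4 − 2.5) / 6 = 9.8500%
Σ(r − μ)² = 699.1350; sample σ = √(699.1350/5) = 11.8248%
VaR = −(μ − z·σ) = −(9.8500 − 2.326 × 11.8248) = −(-17.6545) = 17.6545%

17.65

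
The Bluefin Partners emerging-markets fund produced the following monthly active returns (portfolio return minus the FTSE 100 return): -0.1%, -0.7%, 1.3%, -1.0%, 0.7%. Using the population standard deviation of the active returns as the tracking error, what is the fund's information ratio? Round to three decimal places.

0.047

r̄ = (-0.1 − 0.7 + 1.3 − 1 + 0.7) / 5 = 0.20 / 5 = 0.0400%
Σ(r − r̄)² = 3.6720; population σ = √(3.6720/5) = 0.8570%
IR = r̄ / tracking error = 0.0400 / 0.8570 = 0.0467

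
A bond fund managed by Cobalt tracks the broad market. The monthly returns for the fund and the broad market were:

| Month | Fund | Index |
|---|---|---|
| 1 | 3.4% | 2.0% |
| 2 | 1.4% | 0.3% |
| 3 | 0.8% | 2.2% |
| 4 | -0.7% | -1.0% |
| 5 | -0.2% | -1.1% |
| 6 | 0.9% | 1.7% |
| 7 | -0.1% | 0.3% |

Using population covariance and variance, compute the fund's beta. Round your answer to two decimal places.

r̄p = 0.7857%,  r̄m = 0.6286%
Cov = Σ(rp − r̄p)(rm − r̄m) / 7 = 1.1347
Var(rm) = Σ(rm − r̄m)² / 7 = 1.6220
β = Cov / Var = 1.1347 / 1.6220 = 0.6996

0.70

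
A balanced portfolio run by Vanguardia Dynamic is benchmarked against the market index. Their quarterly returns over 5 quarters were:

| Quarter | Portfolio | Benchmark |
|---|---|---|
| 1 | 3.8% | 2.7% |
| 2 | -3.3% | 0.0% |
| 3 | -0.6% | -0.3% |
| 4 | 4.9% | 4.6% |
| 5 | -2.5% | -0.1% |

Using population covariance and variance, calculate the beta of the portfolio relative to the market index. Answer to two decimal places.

1.58

r̄p = 0.4600%,  r̄m = 1.3800%
Cov = Σ(rp − r̄p)(rm − r̄m) / 5 = 6.0112
Var(rm) = Σ(rm − r̄m)² / 5 = 3.8056
β = Cov / Var = 6.0112 / 3.8056 = 1.5796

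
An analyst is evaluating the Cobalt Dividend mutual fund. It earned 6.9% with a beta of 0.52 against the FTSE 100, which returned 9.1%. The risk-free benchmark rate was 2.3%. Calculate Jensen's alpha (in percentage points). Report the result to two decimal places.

CAPM expected return = Rf + β(Rm − Rf) = 2.3% + 0.52 × (9.1% − 2.3%) = 2.3 + 0.52 × 6.80 = 5.8360%
Jensen's α = Rp − E[R] = 6.9% − 5.8360% = 1.0640

1.06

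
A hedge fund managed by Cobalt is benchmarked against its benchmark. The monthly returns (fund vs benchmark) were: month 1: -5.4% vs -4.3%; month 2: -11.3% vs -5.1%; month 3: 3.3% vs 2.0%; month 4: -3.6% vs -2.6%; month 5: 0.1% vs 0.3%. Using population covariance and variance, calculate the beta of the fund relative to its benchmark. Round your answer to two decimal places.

r̄p = -3.3800%,  r̄m = -1.9400%
Cov = Σ(rp − r̄p)(rm − r̄m) / 5 = 12.8108
Var(rm) = Σ(rm − r̄m)² / 5 = 7.3064
β = Cov / Var = 12.8108 / 7.3064 = 1.7534

1.75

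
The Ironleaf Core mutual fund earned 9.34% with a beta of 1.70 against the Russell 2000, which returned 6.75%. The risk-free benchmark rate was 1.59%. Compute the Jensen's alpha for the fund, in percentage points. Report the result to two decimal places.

CAPM expected return = Rf + β(Rm − Rf) = 1.59% + 1.70 × (6.75% − 1.59%) = 1.59 + 1.70 × 5.16 = 10.3620%
Jensen's α = Rp − E[R] = 9.34% − 10.3620% = -1.0220

-1.02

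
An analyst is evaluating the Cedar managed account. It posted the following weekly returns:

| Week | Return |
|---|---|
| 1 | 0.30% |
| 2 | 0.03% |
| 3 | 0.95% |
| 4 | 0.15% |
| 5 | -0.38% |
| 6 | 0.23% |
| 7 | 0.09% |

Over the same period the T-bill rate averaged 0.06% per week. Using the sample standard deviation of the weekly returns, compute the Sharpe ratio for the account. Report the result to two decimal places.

Mean return μ = 1.370 / 7 = 0.1957%
Σ(r − μ)² = (0.3 − 0.1957)² + (0.03 − 0.1957)² + (0.95 − 0.1957)² + … = 0.9532
sample σ = √(0.9532 / 6) = √0.1589 = 0.3986%
Sharpe = (μ − rf) / σ = (0.1957 − 0.06) / 0.3986 = 0.1357 / 0.3986 = 0.3404

0.34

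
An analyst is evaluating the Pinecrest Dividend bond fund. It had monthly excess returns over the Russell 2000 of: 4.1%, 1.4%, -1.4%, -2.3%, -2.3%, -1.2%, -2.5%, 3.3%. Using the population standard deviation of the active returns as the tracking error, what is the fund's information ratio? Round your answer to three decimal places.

-0.045

r̄ = (4.1 + 1.4 − 1.4 − 2.3 − 2.3 − 1.2 − 2.5 + 3.3) / 8 = -0.1125%
Σ(r − r̄)² = 49.7888; population σ = √(49.7888/8) = 2.4947%
IR = r̄ / tracking error = -0.1125 / 2.4947 = -0.0451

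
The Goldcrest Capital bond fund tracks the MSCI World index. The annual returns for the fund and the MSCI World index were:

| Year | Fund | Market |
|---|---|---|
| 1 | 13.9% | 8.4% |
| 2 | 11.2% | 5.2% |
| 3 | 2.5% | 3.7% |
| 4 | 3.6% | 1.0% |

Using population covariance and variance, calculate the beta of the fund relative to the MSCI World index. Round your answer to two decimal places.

1.58

r̄p = 7.8000%,  r̄m = 4.5750%
Cov = Σ(rp − r̄p)(rm − r̄m) / 4 = 11.2775
Var(rm) = Σ(rm − r̄m)² / 4 = 7.1419
β = Cov / Var = 11.2775 / 7.1419 = 1.5791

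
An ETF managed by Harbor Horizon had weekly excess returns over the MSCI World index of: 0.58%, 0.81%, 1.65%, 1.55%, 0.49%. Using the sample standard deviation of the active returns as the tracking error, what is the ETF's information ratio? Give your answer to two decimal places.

Mean return r̄ = 5.080 / 5 = 1.0160%
Sample σ = √[Σ(r − r̄)² / 4] = √[1.1963 / 4] = √0.2991 = 0.5469%
IR = r̄ / tracking error = 1.0160 / 0.5469 = 1.8577

1.86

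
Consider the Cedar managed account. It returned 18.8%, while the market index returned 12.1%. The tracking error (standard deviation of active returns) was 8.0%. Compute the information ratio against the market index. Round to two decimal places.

0.84

IR = (Rp − Rb) / TE = (18.8% − 12.1%) / 8.0% = 6.70% / 8.0% = 0.8375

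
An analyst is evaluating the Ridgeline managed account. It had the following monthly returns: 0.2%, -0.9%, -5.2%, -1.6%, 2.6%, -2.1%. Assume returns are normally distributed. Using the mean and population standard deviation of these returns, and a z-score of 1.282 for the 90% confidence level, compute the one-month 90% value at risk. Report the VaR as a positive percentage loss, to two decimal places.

4.19

r̄ = (0.2 − 0.9 − 5.2 − 1.6 + 2.6 − 2.1) / 6 = -7.00 / 6 = -1.1667%
Σ(r − r̄)² = 33.4533; population σ = √(33.4533/6) = 2.3613%
VaR = −(r̄ − z·σ) = −(-1.1667 − 1.282 × 2.3613) = −(-4.1939) = 4.1939%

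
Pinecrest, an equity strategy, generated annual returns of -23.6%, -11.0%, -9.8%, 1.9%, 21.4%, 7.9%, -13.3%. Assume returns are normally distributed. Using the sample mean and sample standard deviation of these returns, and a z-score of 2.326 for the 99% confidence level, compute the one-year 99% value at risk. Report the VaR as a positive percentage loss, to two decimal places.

38.99

r̄ = (-23.6 − 11 − 9.8 + 1.9 + 21.4 + 7.9 − 13.3) / 7 = -26.50 / 7 = -3.7857%
Sample σ = √[Σ(r − r̄)² / 6] = √[1374.5486 / 6] = √229.0914 = 15.1358%
VaR = −(r̄ − z·σ) = −(-3.7857 − 2.326 × 15.1358) = −(-38.9916) = 38.9916%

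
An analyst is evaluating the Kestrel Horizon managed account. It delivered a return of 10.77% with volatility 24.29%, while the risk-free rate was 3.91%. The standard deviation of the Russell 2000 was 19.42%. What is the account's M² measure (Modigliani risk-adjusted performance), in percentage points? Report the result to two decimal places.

Sharpe = (Rp − Rf) / σp = (10.77% − 3.91%) / 24.29% = 0.2824
M² = Rf + Sharpe × σm = 3.91% + 0.2824 × 19.42% = 9.3942%

9.39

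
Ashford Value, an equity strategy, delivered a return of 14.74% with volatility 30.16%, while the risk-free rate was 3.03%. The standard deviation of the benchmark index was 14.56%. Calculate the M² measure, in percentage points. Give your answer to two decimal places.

Sharpe = (Rp − Rf) / σp = (14.74% − 3.03%) / 30.16% = 0.3883
M² = Rf + Sharpe × σm = 3.03% + 0.3883 × 14.56% = 8.6836%

8.68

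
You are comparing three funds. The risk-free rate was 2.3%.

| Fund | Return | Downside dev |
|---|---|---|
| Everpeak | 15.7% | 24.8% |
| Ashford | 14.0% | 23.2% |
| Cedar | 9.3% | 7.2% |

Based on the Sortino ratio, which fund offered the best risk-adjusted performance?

Cedar

Everpeak: Sortino ratio = (15.7% − 2.3%) / 24.8% = 0.540
Ashford: Sortino ratio = (14.0% − 2.3%) / 23.2% = 0.504
Cedar: Sortino ratio = (9.3% − 2.3%) / 7.2% = 0.972
Highest: Cedar (0.972).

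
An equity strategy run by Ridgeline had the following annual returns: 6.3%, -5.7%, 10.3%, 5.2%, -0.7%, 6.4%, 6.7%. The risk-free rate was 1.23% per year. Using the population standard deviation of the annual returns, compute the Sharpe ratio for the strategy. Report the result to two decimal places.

μ = (6.3 − 5.7 + 10.3 + 5.2 − 0.7 + 6.4 + 6.7) / 7 = 28.50 / 7 = 4.0714%
Σ(r − μ)² = (6.3 − 4.0714)² + (-5.7 − 4.0714)² + (10.3 − 4.0714)² + … = 175.6143
σ = √[175.6143 / 7] = 5.0088%
Sharpe = (μ − rf) / σ = (4.0714 − 1.23) / 5.0088 = 2.8414 / 5.0088 = 0.5673

0.57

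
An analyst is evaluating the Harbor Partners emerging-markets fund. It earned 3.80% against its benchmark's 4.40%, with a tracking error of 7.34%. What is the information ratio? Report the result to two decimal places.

IR = (Rp − Rb) / TE = (3.80% − 4.40%) / 7.34% = -0.60% / 7.34% = -0.0817

-0.08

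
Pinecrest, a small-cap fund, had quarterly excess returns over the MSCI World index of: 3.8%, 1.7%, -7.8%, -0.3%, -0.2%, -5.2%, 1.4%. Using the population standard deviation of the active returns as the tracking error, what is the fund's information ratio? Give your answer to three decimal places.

r̄ = (3.8 + 1.7 − 7.8 − 0.3 − 0.2 − 5.2 + 1.4) / 7 = -6.60 / 7 = -0.9429%
Σ(r − r̄)² = 101.0771; population σ = √(101.0771/7) = 3.7999%
IR = r̄ / tracking error = -0.9429 / 3.7999 = -0.2481

-0.248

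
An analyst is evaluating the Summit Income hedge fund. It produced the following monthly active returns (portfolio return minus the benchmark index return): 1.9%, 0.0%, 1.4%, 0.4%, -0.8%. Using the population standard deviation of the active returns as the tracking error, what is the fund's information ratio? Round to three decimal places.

r̄ = (1.9 + 0 + 1.4 + 0.4 − 0.8) / 5 = 2.90 / 5 = 0.5800%
Population σ = √[Σ(r − r̄)² / 5] = √[4.6880 / 5] = √0.9376 = 0.9683%
IR = r̄ / tracking error = 0.5800 / 0.9683 = 0.5990

0.599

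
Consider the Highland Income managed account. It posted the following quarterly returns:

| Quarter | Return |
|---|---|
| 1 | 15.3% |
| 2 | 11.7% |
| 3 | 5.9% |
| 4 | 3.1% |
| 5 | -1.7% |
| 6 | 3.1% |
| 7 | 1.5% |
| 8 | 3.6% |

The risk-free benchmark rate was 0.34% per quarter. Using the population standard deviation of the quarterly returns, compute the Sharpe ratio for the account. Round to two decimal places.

Mean return r̄ = 42.50 / 8 = 5.3125%
Population std dev = √[217.3288 / 8] = 5.2121%
Sharpe = (r̄ − rf) / σ = (5.3125 − 0.34) / 5.2121 = 4.9725 / 5.2121 = 0.9540

0.95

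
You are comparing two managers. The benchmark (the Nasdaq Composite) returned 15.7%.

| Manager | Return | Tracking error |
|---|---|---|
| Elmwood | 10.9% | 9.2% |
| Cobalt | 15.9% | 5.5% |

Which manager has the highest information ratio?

Cobalt

Elmwood: IR = (10.9% − 15.7%) / 9.2% = -0.522
Cobalt: IR = (15.9% − 15.7%) / 5.5% = 0.036
Highest: Cobalt (0.036).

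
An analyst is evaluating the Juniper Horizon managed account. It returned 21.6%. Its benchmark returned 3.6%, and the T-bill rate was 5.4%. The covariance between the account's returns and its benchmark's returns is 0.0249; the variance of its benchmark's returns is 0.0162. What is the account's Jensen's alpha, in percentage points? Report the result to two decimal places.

18.97

β = Cov / Var = 0.0249 / 0.0162 = 1.5370
E[R] = Rf + β(Rm − Rf) = 5.4% + 1.5370 × (3.6% − 5.4%) = 2.6334%
α = Rp − E[R] = 21.6% − 2.6334% = 18.9666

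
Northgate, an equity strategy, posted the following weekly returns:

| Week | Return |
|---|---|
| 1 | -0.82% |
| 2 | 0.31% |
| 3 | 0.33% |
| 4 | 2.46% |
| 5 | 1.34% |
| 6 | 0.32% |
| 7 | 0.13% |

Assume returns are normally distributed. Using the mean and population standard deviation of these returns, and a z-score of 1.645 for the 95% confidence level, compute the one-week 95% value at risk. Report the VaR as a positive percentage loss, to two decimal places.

1.00

r̄ = (-0.82 + 0.31 + 0.33 + 2.46 + 1.34 + 0.32 + 0.13) / 7 = 0.5814%
Population std dev = √[6.4775 / 7] = 0.9620%
VaR = −(r̄ − z·σ) = −(0.5814 − 1.645 × 0.9620) = −(-1.0011) = 1.0011%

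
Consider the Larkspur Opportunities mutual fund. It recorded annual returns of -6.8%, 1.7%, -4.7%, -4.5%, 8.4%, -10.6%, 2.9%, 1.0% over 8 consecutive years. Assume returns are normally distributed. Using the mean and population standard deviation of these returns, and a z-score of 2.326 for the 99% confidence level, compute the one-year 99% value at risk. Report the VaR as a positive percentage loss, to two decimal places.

14.94

r̄ = (-6.8 + 1.7 − 4.7 − 4.5 + 8.4 − 10.6 + 2.9 + 1) / 8 = -12.60 / 8 = -1.5750%
Population std dev = √[263.9550 / 8] = 5.7441%
VaR = −(r̄ − z·σ) = −(-1.5750 − 2.326 × 5.7441) = −(-14.9358) = 14.9358%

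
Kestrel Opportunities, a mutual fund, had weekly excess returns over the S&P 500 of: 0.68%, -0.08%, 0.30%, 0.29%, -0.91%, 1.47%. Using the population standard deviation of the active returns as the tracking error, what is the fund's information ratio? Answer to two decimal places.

0.40

Mean return μ = 1.750 / 6 = 0.2917%
Population σ = √[Σ(r − μ)² / 6] = √[3.1215 / 6] = √0.5203 = 0.7213%
IR = μ / tracking error = 0.2917 / 0.7213 = 0.4044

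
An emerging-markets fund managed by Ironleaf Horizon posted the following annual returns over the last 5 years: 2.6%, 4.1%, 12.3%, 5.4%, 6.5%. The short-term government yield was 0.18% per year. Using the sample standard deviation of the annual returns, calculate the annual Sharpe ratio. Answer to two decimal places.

μ = (2.6 + 4.1 + 12.3 + 5.4 + 6.5) / 5 = 6.1800%
Σ(r − μ)² = (2.6 − 6.1800)² + (4.1 − 6.1800)² + (12.3 − 6.1800)² + … = 55.3080
sample σ = √(55.3080 / 4) = √13.8270 = 3.7185%
Sharpe = (μ − rf) / σ = (6.1800 − 0.18) / 3.7185 = 6.0000 / 3.7185 = 1.6136

1.61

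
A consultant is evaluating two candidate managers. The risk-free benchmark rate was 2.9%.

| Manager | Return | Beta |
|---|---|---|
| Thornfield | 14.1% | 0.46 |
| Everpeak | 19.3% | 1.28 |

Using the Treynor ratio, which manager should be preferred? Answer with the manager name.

Thornfield

Thornfield: Treynor = (14.1% − 2.9%) / 0.46 = 24.348
Everpeak: Treynor = (19.3% − 2.9%) / 1.28 = 12.813
Highest: Thornfield (24.348).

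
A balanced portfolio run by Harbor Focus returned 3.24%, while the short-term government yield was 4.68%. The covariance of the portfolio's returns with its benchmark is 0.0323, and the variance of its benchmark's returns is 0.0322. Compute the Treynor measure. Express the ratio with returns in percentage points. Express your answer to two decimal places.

β = Cov / Var = 0.0323 / 0.0322 = 1.0031
Treynor = (Rp − Rf) / β = (3.24% − 4.68%) / 1.0031 = -1.44 / 1.0031 = -1.4355

-1.44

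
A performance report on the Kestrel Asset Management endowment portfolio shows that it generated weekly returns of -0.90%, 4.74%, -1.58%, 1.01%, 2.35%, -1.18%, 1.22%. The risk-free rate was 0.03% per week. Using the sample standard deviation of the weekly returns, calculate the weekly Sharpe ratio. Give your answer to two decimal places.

0.34

μ = (-0.9 + 4.74 − 1.58 + 1.01 + 2.35 − 1.18 + 1.22) / 7 = 5.660 / 7 = 0.8086%
Sample σ = √[Σ(r − μ)² / 6] = √[30.6209 / 6] = √5.1035 = 2.2591%
Sharpe = (μ − rf) / σ = (0.8086 − 0.03) / 2.2591 = 0.7786 / 2.2591 = 0.3447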